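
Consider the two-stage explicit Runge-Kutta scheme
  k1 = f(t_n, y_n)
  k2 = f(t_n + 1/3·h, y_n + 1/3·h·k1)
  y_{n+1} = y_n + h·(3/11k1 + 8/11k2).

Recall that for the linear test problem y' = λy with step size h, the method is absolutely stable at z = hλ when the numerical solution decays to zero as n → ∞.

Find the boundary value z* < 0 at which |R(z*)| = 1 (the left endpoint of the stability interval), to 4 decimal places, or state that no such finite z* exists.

On y'=λy, z=hλ:
  k1=λy_n ⇒ h·k1=z·y_n;  k2=λ(1+1/3z)y_n ⇒ h·k2=z(1+1/3z)y_n
  y_{n+1}/y_n = 1 + 3/11z + 8/11z(1+1/3z) = 1 + z + 8/33z²
  R(z) = 1 + z + 8/33z².

Solve |R(x)|<1 on ℝ⁻.
x=-1.28: |R|=0.1172
R=1: x+8/33x²=0 ⇒ x=−33/8=-4.1250; min R=1−1/(4·8/33)=-0.0312>−1
Confirm numerically:
  x=-3.615: |R|=0.55305 <1
  x=-3.356: |R|=0.37436 <1
  x=-3.056: |R|=0.20803 <1
  x=-1.674: |R|=0.00534 <1
  x=-4.677: |R|=1.62587 >1
  x=-4.418: |R|=1.31381 >1
So |R|<1 on (-4.1250, 0).

left endpoint -4.1250.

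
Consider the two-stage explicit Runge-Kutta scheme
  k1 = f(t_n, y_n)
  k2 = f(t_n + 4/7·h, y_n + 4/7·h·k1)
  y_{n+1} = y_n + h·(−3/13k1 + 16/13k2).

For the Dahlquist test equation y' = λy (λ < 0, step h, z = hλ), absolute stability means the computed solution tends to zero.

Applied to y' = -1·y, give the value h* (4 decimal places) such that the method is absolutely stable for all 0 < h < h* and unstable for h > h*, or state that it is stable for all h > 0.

(-1.4219,0); λ=-1 ⇒ h* = (91/64)/1 = 1.4219.

With y'=λy (z=hλ):
  k1=λy_n ⇒ h·k1=z·y_n;  k2=λ(1+4/7z)y_n ⇒ h·k2=z(1+4/7z)y_n
  y_{n+1}/y_n = 1 − 3/13z + 16/13z(1+4/7z) = 1 + z + 64/91z²
  so R(z) = 1 + z + 64/91z².

Boundary: |R(x)|=1, x<0.
x=-0.84: |R|=0.6562
R=1: x+64/91x²=0 ⇒ x=−91/64=-1.4219; min R=1−1/(4·64/91)=0.6445>−1
Confirm numerically:
  x=-1.369: |R|=0.94909 <1
  x=-1.351: |R|=0.93266 <1
  x=-0.949: |R|=0.68439 <1
  x=-0.945: |R|=0.68306 <1
  x=-1.915: |R|=1.66415 >1
  x=-1.892: |R|=1.62557 >1
So |R|<1 on (-1.4219, 0).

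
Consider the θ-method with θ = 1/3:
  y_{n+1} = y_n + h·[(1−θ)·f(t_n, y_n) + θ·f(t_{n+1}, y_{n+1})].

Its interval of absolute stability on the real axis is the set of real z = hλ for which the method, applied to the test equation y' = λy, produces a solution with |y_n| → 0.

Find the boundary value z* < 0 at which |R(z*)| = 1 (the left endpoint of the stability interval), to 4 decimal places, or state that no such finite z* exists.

Set f=λy, z=hλ:
  y_{n+1} = y_n + z·[2/3·y_n + 1/3·y_{n+1}] ⇒ (1 − 1/3z)y_{n+1} = (1 + 2/3z)y_n
  so R(z) = (1 + 2/3z)/(1 − 1/3z).

Boundary: |R(x)|=1, x<0.
x=-1.21: |R|=0.1378
R=−1: 1+2/3x = −1+1/3x ⇒ -1/3x=2 ⇒ x=2/(-1/3)=-6.0000
Confirm numerically:
  x=-5.874: |R|=0.98580 <1
  x=-3.307: |R|=0.57301 <1
  x=-2.733: |R|=0.43014 <1
  x=-6.565: |R|=1.05907 >1
  x=-6.106: |R|=1.01164 >1
Stable set (-6.0000, 0).

z* = -6.0000.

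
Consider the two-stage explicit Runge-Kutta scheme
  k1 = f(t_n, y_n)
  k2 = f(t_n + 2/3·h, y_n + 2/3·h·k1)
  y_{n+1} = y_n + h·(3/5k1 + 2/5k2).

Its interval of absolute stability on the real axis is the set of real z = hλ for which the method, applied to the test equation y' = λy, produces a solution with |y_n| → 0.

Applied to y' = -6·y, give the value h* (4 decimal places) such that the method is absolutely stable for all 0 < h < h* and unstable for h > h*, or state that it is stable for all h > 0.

(-3.7500,0); λ=-6 ⇒ h* = (15/4)/6 = 0.6250.

Test eqn y'=λy, z=hλ:
  k1=λy_n ⇒ h·k1=z·y_n;  k2=λ(1+2/3z)y_n ⇒ h·k2=z(1+2/3z)y_n
  y_{n+1}/y_n = 1 + 3/5z + 2/5z(1+2/3z) = 1 + z + 4/15z²
  Hence R(z) = 1 + z + 4/15z².

Boundary: |R(x)|=1, x<0.
x=-1.34: |R|=0.1388
R=1: x+4/15x²=0 ⇒ x=−15/4=-3.7500; min R=1−1/(4·4/15)=0.0625>−1
Confirm numerically:
  x=-2.995: |R|=0.39701 <1
  x=-2.563: |R|=0.18873 <1
  x=-1.928: |R|=0.06325 <1
  x=-4.133: |R|=1.42212 >1
  x=-3.975: |R|=1.23850 >1
Stable set (-3.7500, 0).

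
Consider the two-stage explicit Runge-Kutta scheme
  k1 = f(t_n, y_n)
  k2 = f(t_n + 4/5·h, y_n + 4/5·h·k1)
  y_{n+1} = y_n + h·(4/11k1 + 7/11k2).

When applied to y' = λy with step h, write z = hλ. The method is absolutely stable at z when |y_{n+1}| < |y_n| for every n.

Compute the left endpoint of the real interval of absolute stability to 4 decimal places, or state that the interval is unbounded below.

z* = -1.9643.

With y'=λy (z=hλ):
  k1=λy_n ⇒ h·k1=z·y_n;  k2=λ(1+4/5z)y_n ⇒ h·k2=z(1+4/5z)y_n
  y_{n+1}/y_n = 1 + 4/11z + 7/11z(1+4/5z) = 1 + z + 28/55z²
  R(z) = 1 + z + 28/55z².

Need |R(x)|<1, x<0.
x=-1.21: |R|=0.5354
R=1: x+28/55x²=0 ⇒ x=−55/28=-1.9643; min R=1−1/(4·28/55)=0.5089>−1
Confirm numerically:
  x=-1.680: |R|=0.75686 <1
  x=-1.500: |R|=0.64545 <1
  x=-1.079: |R|=0.51370 <1
  x=-0.849: |R|=0.51795 <1
  x=-2.542: |R|=1.74763 >1
  x=-2.005: |R|=1.04156 >1
Interval (-1.9643, 0).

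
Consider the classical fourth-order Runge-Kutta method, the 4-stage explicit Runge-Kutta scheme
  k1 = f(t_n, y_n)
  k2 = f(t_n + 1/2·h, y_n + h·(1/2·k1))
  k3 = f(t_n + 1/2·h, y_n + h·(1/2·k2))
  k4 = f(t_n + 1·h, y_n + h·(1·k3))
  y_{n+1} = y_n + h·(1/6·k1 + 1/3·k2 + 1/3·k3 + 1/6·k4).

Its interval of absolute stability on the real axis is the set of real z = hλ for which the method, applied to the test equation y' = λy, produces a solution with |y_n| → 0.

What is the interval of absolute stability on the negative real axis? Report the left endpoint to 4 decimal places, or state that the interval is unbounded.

(-2.7853, 0).

On y'=λy, z=hλ:
  order 4, 4-stage ⇒ R(z)=1+z+z^2/2+z^3/6+z^4/24
  (e.g. R(-0.76)=0.46954, |R|=0.46954)

Boundary: |R(x)|=1, x<0.
x=-0.76: |R|=0.4695
|R(-3.12)|=1.6336 |R(-1.7)|=0.2742 |R(-0.54)|=0.5831
Bisect:
  x_lo=-3.6842 |R|=3.4444  x_hi=-0.2863 |R|=0.7511
  mid=-1.98523 |R|=0.32852 →hi
  mid=-2.83471 |R|=1.07710 →lo
  mid=-2.40997 |R|=0.56669 →hi
  mid=-2.62234 |R|=0.78086 →hi
  mid=-2.72853 |R|=0.91773 →hi
  mid=-2.78162 |R|=0.99448 →hi
  mid=-2.80817 |R|=1.03504 →lo
  mid=-2.79489 |R|=1.01457 →lo
  mid=-2.78826 |R|=1.00448 →lo
  mid=-2.78494 |R|=0.99946 →hi
  ...
  [-2.78535,-2.78515] ⇒ x*=-2.7853
So |R|<1 on (-2.7853, 0).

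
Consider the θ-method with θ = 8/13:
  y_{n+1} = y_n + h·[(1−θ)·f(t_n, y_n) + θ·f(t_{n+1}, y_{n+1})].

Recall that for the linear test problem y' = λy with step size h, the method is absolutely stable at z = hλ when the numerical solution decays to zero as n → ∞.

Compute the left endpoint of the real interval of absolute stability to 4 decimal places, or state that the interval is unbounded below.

With y'=λy (z=hλ):
  y_{n+1} = y_n + z·[5/13·y_n + 8/13·y_{n+1}] ⇒ (1 − 8/13z)y_{n+1} = (1 + 5/13z)y_n
  Hence R(z) = (1 + 5/13z)/(1 − 8/13z).

Need |R(x)|<1, x<0.
x=-1.19: |R|=0.3131
x=-2: |R|=0.1034
x=-10: |R|=0.3978
x=-100: |R|=0.5990
θ=8/13≥1/2 ⇒ |1+5/13x|<|1−8/13x| ∀x<0 ⇒ interval (−∞,0).

interval (−∞, 0).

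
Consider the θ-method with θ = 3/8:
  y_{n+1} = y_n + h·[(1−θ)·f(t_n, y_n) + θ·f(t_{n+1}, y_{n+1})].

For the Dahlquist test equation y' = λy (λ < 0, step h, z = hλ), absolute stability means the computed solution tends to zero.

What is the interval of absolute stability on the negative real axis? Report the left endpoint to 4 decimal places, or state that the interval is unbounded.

With y'=λy (z=hλ):
  y_{n+1} = y_n + z·[5/8·y_n + 3/8·y_{n+1}] ⇒ (1 − 3/8z)y_{n+1} = (1 + 5/8z)y_n
  so R(z) = (1 + 5/8z)/(1 − 3/8z).

Find x<0 with |R(x)|<1.
x=-1.72: |R|=0.0456
R=−1: 1+5/8x = −1+3/8x ⇒ -1/4x=2 ⇒ x=2/(-1/4)=-8.0000
Confirm numerically:
  x=-7.691: |R|=0.98011 <1
  x=-7.579: |R|=0.97261 <1
  x=-6.263: |R|=0.87032 <1
  x=-8.409: |R|=1.02462 >1
  x=-8.190: |R|=1.01167 >1
Interval (-8.0000, 0).

z∈(-8.0000,0).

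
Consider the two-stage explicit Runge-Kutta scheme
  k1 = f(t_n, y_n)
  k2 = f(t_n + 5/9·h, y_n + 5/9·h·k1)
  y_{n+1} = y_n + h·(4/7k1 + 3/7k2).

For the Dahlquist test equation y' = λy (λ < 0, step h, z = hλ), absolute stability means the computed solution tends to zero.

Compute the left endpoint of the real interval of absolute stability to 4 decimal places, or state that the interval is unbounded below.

z* = -4.2000.

On y'=λy, z=hλ:
  k1=λy_n ⇒ h·k1=z·y_n;  k2=λ(1+5/9z)y_n ⇒ h·k2=z(1+5/9z)y_n
  y_{n+1}/y_n = 1 + 4/7z + 3/7z(1+5/9z) = 1 + z + 5/21z²
  Hence R(z) = 1 + z + 5/21z².

Solve |R(x)|<1 on ℝ⁻.
x=-1.56: |R|=0.0194
R=1: x+5/21x²=0 ⇒ x=−21/5=-4.2000; min R=1−1/(4·5/21)=-0.0500>−1
Confirm numerically:
  x=-3.584: |R|=0.47435 <1
  x=-2.053: |R|=0.04947 <1
  x=-1.891: |R|=0.03960 <1
  x=-4.631: |R|=1.47523 >1
  x=-4.524: |R|=1.34899 >1
  x=-4.245: |R|=1.04548 >1
So |R|<1 on (-4.2000, 0).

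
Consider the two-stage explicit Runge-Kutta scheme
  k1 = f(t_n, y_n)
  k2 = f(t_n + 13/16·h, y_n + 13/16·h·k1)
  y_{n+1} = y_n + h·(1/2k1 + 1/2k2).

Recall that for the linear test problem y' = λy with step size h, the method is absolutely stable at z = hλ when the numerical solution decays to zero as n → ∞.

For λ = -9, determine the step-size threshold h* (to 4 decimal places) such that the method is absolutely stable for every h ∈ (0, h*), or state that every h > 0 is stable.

(-2.4615,0); λ=-9 ⇒ h* = (32/13)/9 = 0.2735.

Set f=λy, z=hλ:
  k1=λy_n ⇒ h·k1=z·y_n;  k2=λ(1+13/16z)y_n ⇒ h·k2=z(1+13/16z)y_n
  y_{n+1}/y_n = 1 + 1/2z + 1/2z(1+13/16z) = 1 + z + 13/32z²
  R(z) = 1 + z + 13/32z².

Need |R(x)|<1, x<0.
x=-1.66: |R|=0.4595
R=1: x+13/32x²=0 ⇒ x=−32/13=-2.4615; min R=1−1/(4·13/32)=0.3846>−1
Confirm numerically:
  x=-2.368: |R|=0.91002 <1
  x=-2.323: |R|=0.86926 <1
  x=-1.833: |R|=0.53195 <1
  x=-1.151: |R|=0.38720 <1
  x=-3.060: |R|=1.74396 >1
  x=-3.003: |R|=1.66057 >1
  x=-2.934: |R|=1.56314 >1
Interval (-2.4615, 0).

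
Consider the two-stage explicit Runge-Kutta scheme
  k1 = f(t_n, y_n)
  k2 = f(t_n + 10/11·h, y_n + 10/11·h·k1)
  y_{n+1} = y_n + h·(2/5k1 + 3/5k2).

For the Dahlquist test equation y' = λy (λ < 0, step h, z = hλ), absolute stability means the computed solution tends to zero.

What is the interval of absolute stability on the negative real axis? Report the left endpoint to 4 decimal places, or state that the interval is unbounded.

Set f=λy, z=hλ:
  k1=λy_n ⇒ h·k1=z·y_n;  k2=λ(1+10/11z)y_n ⇒ h·k2=z(1+10/11z)y_n
  y_{n+1}/y_n = 1 + 2/5z + 3/5z(1+10/11z) = 1 + z + 6/11z²
  R(z) = 1 + z + 6/11z².

Boundary: |R(x)|=1, x<0.
x=-0.83: |R|=0.5458
R=1: x+6/11x²=0 ⇒ x=−11/6=-1.8333; min R=1−1/(4·6/11)=0.5417>−1
Confirm numerically:
  x=-1.508: |R|=0.73240 <1
  x=-0.979: |R|=0.54379 <1
  x=-0.909: |R|=0.54170 <1
  x=-0.857: |R|=0.54361 <1
  x=-2.277: |R|=1.55103 >1
  x=-1.893: |R|=1.06161 >1
So |R|<1 on (-1.8333, 0).

(-1.8333, 0).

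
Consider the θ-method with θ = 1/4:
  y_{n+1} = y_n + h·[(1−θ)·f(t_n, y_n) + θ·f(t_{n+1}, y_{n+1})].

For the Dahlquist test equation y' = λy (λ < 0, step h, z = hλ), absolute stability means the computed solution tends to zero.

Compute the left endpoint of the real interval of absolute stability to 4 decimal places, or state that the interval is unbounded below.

left endpoint -4.0000.

On y'=λy, z=hλ:
  y_{n+1} = y_n + z·[3/4·y_n + 1/4·y_{n+1}] ⇒ (1 − 1/4z)y_{n+1} = (1 + 3/4z)y_n
  R(z) = (1 + 3/4z)/(1 − 1/4z).

Solve |R(x)|<1 on ℝ⁻.
x=-0.95: |R|=0.2323
R=−1: 1+3/4x = −1+1/4x ⇒ -1/2x=2 ⇒ x=2/(-1/2)=-4.0000
Confirm numerically:
  x=-3.971: |R|=0.99272 <1
  x=-2.436: |R|=0.51398 <1
  x=-1.760: |R|=0.22222 <1
  x=-1.609: |R|=0.14744 <1
  x=-4.567: |R|=1.13237 >1
  x=-4.186: |R|=1.04544 >1
Stable set (-4.0000, 0).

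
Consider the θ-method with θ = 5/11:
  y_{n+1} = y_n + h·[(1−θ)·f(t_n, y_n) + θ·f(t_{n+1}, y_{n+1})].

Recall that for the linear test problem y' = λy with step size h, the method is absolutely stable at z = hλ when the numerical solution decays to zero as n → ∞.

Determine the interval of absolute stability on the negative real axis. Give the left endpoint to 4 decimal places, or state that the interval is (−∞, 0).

On y'=λy, z=hλ:
  y_{n+1} = y_n + z·[6/11·y_n + 5/11·y_{n+1}] ⇒ (1 − 5/11z)y_{n+1} = (1 + 6/11z)y_n
  ⇒ R(z) = (1 + 6/11z)/(1 − 5/11z).

Solve |R(x)|<1 on ℝ⁻.
x=-1.57: |R|=0.0838
R=−1: 1+6/11x = −1+5/11x ⇒ -1/11x=2 ⇒ x=2/(-1/11)=-22.0000
Confirm numerically:
  x=-21.245: |R|=0.99356 <1
  x=-20.941: |R|=0.99085 <1
  x=-15.437: |R|=0.92558 <1
  x=-10.933: |R|=0.83146 <1
  x=-22.438: |R|=1.00356 >1
  x=-22.412: |R|=1.00335 >1
  x=-22.244: |R|=1.00200 >1
So |R|<1 on (-22.0000, 0).

z∈(-22.0000,0).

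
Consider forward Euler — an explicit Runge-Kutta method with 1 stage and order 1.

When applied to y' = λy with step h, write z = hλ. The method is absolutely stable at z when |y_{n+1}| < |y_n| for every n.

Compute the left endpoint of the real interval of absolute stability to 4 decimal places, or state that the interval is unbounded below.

left endpoint -2.0000.

On y'=λy, z=hλ:
  order 1, 1-stage ⇒ R(z)=1+z
  (e.g. R(-0.8)=0.20000, |R|=0.20000)

Need |R(x)|<1, x<0.
x=-0.8: |R|=0.2000
|R(-1.57)|=0.5700 |R(-1.42)|=0.4200 |R(-0.7)|=0.3000
Bisect:
  x_lo=-2.5941 |R|=1.5941  x_hi=-0.1217 |R|=0.8783
  mid=-1.35789 |R|=0.35789 →hi
  mid=-1.97601 |R|=0.97601 →hi
  mid=-2.28507 |R|=1.28507 →lo
  mid=-2.13054 |R|=1.13054 →lo
  mid=-2.05328 |R|=1.05328 →lo
  mid=-2.01464 |R|=1.01464 →lo
  mid=-1.99533 |R|=0.99533 →hi
  ...
  [-2.00001,-1.99985] ⇒ x*=-2.0000
So |R|<1 on (-2.0000, 0).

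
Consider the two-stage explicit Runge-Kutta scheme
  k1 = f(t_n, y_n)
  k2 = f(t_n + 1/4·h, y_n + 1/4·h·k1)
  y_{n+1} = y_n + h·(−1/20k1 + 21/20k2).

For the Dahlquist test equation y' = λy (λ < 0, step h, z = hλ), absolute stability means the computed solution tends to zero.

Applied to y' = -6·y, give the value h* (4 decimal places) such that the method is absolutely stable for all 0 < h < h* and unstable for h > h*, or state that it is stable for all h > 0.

With y'=λy (z=hλ):
  k1=λy_n ⇒ h·k1=z·y_n;  k2=λ(1+1/4z)y_n ⇒ h·k2=z(1+1/4z)y_n
  y_{n+1}/y_n = 1 − 1/20z + 21/20z(1+1/4z) = 1 + z + 21/80z²
  Hence R(z) = 1 + z + 21/80z².

Find x<0 with |R(x)|<1.
x=-0.37: |R|=0.6659
R=1: x+21/80x²=0 ⇒ x=−80/21=-3.8095; min R=1−1/(4·21/80)=0.0476>−1
Confirm numerically:
  x=-3.546: |R|=0.75471 <1
  x=-3.320: |R|=0.57338 <1
  x=-2.566: |R|=0.16239 <1
  x=-1.973: |R|=0.04884 <1
  x=-4.386: |R|=1.66371 >1
  x=-4.062: |R|=1.26921 >1
  x=-3.873: |R|=1.06453 >1
Stable set (-3.8095, 0).

(-3.8095,0); λ=-6 ⇒ h* = (80/21)/6 = 0.6349.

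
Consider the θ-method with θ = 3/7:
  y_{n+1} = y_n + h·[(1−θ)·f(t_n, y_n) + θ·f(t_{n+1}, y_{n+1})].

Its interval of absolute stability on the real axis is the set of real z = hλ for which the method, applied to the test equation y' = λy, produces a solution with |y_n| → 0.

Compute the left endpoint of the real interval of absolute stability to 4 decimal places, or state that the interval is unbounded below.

left endpoint -14.0000.

On y'=λy, z=hλ:
  y_{n+1} = y_n + z·[4/7·y_n + 3/7·y_{n+1}] ⇒ (1 − 3/7z)y_{n+1} = (1 + 4/7z)y_n
  R(z) = (1 + 4/7z)/(1 − 3/7z).

Solve |R(x)|<1 on ℝ⁻.
x=-0.54: |R|=0.5615
R=−1: 1+4/7x = −1+3/7x ⇒ -1/7x=2 ⇒ x=2/(-1/7)=-14.0000
Confirm numerically:
  x=-12.364: |R|=0.96290 <1
  x=-11.306: |R|=0.93416 <1
  x=-10.790: |R|=0.91847 <1
  x=-9.272: |R|=0.86420 <1
  x=-14.591: |R|=1.01164 >1
  x=-14.479: |R|=1.00950 >1
Stable set (-14.0000, 0).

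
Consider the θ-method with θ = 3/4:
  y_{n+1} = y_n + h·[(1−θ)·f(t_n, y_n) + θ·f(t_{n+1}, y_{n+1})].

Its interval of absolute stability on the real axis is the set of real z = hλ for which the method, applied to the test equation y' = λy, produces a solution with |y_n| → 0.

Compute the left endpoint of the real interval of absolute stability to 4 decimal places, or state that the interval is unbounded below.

With y'=λy (z=hλ):
  y_{n+1} = y_n + z·[1/4·y_n + 3/4·y_{n+1}] ⇒ (1 − 3/4z)y_{n+1} = (1 + 1/4z)y_n
  Hence R(z) = (1 + 1/4z)/(1 − 3/4z).

Solve |R(x)|<1 on ℝ⁻.
x=-1.05: |R|=0.4126
x=-2: |R|=0.2000
x=-10: |R|=0.1765
x=-100: |R|=0.3158
θ=3/4≥1/2 ⇒ |1+1/4x|<|1−3/4x| ∀x<0 ⇒ stable on all of ℝ⁻.

unbounded; (−∞, 0).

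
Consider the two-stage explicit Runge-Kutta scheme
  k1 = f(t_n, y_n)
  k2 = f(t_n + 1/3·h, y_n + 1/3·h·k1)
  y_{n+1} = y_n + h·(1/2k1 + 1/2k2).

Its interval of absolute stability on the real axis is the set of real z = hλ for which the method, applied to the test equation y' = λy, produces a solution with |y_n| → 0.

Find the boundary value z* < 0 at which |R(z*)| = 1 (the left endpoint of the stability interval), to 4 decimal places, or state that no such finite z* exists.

Test eqn y'=λy, z=hλ:
  k1=λy_n ⇒ h·k1=z·y_n;  k2=λ(1+1/3z)y_n ⇒ h·k2=z(1+1/3z)y_n
  y_{n+1}/y_n = 1 + 1/2z + 1/2z(1+1/3z) = 1 + z + 1/6z²
  ⇒ R(z) = 1 + z + 1/6z².

Solve |R(x)|<1 on ℝ⁻.
x=-1.09: |R|=0.1080
R=1: x+1/6x²=0 ⇒ x=−6=-6.0000; min R=1−1/(4·1/6)=-0.5000>−1
Confirm numerically:
  x=-4.399: |R|=0.17380 <1
  x=-4.278: |R|=0.22779 <1
  x=-3.126: |R|=0.49735 <1
  x=-6.353: |R|=1.37377 >1
  x=-6.350: |R|=1.37042 >1
  x=-6.284: |R|=1.29744 >1
Stable set (-6.0000, 0).

left endpoint -6.0000.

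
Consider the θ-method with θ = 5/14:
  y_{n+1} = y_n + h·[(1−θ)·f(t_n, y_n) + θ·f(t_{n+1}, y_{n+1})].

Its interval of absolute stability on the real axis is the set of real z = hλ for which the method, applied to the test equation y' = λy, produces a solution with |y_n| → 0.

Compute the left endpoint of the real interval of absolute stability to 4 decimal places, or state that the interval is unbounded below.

z* = -7.0000.

On y'=λy, z=hλ:
  y_{n+1} = y_n + z·[9/14·y_n + 5/14·y_{n+1}] ⇒ (1 − 5/14z)y_{n+1} = (1 + 9/14z)y_n
  ⇒ R(z) = (1 + 9/14z)/(1 − 5/14z).

Solve |R(x)|<1 on ℝ⁻.
x=-1.31: |R|=0.1075
R=−1: 1+9/14x = −1+5/14x ⇒ -2/7x=2 ⇒ x=2/(-2/7)=-7.0000
Confirm numerically:
  x=-6.455: |R|=0.95289 <1
  x=-4.605: |R|=0.74126 <1
  x=-4.529: |R|=0.73028 <1
  x=-7.318: |R|=1.02514 >1
  x=-7.213: |R|=1.01702 >1
  x=-7.135: |R|=1.01087 >1
Stable set (-7.0000, 0).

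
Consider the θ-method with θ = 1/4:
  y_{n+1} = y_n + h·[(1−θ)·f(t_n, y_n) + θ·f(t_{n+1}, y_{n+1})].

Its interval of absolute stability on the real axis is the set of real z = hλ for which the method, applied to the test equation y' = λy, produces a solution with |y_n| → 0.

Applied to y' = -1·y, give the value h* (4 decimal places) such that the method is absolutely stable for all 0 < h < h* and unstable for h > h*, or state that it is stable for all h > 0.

(-4.0000,0); λ=-1 ⇒ h* = (4)/1 = 4.0000.

With y'=λy (z=hλ):
  y_{n+1} = y_n + z·[3/4·y_n + 1/4·y_{n+1}] ⇒ (1 − 1/4z)y_{n+1} = (1 + 3/4z)y_n
  Hence R(z) = (1 + 3/4z)/(1 − 1/4z).

Find x<0 with |R(x)|<1.
x=-0.48: |R|=0.5714
R=−1: 1+3/4x = −1+1/4x ⇒ -1/2x=2 ⇒ x=2/(-1/2)=-4.0000
Confirm numerically:
  x=-2.833: |R|=0.65842 <1
  x=-2.127: |R|=0.38861 <1
  x=-1.960: |R|=0.31544 <1
  x=-4.595: |R|=1.13845 >1
  x=-4.588: |R|=1.13694 >1
  x=-4.451: |R|=1.10673 >1
So |R|<1 on (-4.0000, 0).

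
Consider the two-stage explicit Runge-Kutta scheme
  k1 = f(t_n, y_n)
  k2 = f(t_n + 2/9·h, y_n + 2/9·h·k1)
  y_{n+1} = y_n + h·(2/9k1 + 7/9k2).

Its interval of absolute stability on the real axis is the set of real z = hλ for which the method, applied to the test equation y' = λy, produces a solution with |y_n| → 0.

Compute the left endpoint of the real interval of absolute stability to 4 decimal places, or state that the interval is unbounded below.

Test eqn y'=λy, z=hλ:
  k1=λy_n ⇒ h·k1=z·y_n;  k2=λ(1+2/9z)y_n ⇒ h·k2=z(1+2/9z)y_n
  y_{n+1}/y_n = 1 + 2/9z + 7/9z(1+2/9z) = 1 + z + 14/81z²
  R(z) = 1 + z + 14/81z².

Find x<0 with |R(x)|<1.
x=-0.72: |R|=0.3696
R=1: x+14/81x²=0 ⇒ x=−81/14=-5.7857; min R=1−1/(4·14/81)=-0.4464>−1
Confirm numerically:
  x=-3.573: |R|=0.36647 <1
  x=-3.467: |R|=0.38945 <1
  x=-2.605: |R|=0.43211 <1
  x=-2.483: |R|=0.41739 <1
  x=-6.107: |R|=1.33913 >1
  x=-5.916: |R|=1.13322 >1
Stable set (-5.7857, 0).

z* = -5.7857.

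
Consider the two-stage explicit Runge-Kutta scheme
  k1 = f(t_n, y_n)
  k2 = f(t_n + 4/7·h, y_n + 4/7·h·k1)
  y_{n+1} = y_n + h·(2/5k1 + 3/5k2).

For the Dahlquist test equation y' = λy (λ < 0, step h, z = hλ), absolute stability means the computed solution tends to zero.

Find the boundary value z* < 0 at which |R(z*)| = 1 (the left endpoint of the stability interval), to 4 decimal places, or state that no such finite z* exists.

Set f=λy, z=hλ:
  k1=λy_n ⇒ h·k1=z·y_n;  k2=λ(1+4/7z)y_n ⇒ h·k2=z(1+4/7z)y_n
  y_{n+1}/y_n = 1 + 2/5z + 3/5z(1+4/7z) = 1 + z + 12/35z²
  ⇒ R(z) = 1 + z + 12/35z².

Boundary: |R(x)|=1, x<0.
x=-0.99: |R|=0.3460
R=1: x+12/35x²=0 ⇒ x=−35/12=-2.9167; min R=1−1/(4·12/35)=0.2708>−1
Confirm numerically:
  x=-2.197: |R|=0.45791 <1
  x=-1.341: |R|=0.27555 <1
  x=-1.297: |R|=0.27976 <1
  x=-3.441: |R|=1.61859 >1
  x=-3.172: |R|=1.27769 >1
  x=-3.134: |R|=1.23353 >1
Interval (-2.9167, 0).

left endpoint -2.9167.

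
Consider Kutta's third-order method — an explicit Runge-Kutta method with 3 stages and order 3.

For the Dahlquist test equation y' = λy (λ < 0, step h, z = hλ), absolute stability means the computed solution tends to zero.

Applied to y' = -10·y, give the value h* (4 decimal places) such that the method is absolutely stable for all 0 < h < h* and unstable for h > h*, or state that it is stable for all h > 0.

Test eqn y'=λy, z=hλ:
  order 3, 3-stage ⇒ R(z)=1+z+z^2/2+z^3/6
  (e.g. R(-0.78)=0.44511, |R|=0.44511)

Boundary: |R(x)|=1, x<0.
x=-0.78: |R|=0.4451
|R(-2.9)|=1.7598 |R(-1.73)|=0.0965 |R(-1.21)|=0.2268
Bisect:
  x_lo=-3.2461 |R|=2.6784  x_hi=-0.3097 |R|=0.7333
  mid=-1.77791 |R|=0.13408 →hi
  mid=-2.51201 |R|=0.99880 →hi
  mid=-2.87907 |R|=1.71200 →lo
  mid=-2.69554 |R|=1.32685 →lo
  mid=-2.60378 |R|=1.15607 →lo
  mid=-2.55790 |R|=1.07580 →lo
  mid=-2.53496 |R|=1.03689 →lo
  mid=-2.52349 |R|=1.01775 →lo
  mid=-2.51775 |R|=1.00825 →lo
  ...
  [-2.51291,-2.51273] ⇒ x*=-2.5127
Stable set (-2.5127, 0).

(-2.5127,0); λ=-10 ⇒ h* = 0.2513.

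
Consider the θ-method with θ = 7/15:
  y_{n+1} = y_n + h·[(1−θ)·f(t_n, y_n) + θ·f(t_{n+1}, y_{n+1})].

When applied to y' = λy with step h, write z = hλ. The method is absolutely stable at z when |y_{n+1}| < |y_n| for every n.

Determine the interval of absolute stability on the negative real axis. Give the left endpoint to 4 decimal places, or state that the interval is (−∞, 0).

Set f=λy, z=hλ:
  y_{n+1} = y_n + z·[8/15·y_n + 7/15·y_{n+1}] ⇒ (1 − 7/15z)y_{n+1} = (1 + 8/15z)y_n
  R(z) = (1 + 8/15z)/(1 − 7/15z).

Boundary: |R(x)|=1, x<0.
x=-0.7: |R|=0.4724
R=−1: 1+8/15x = −1+7/15x ⇒ -1/15x=2 ⇒ x=2/(-1/15)=-30.0000
Confirm numerically:
  x=-23.183: |R|=0.96155 <1
  x=-18.033: |R|=0.91527 <1
  x=-14.413: |R|=0.86550 <1
  x=-12.518: |R|=0.82965 <1
  x=-30.388: |R|=1.00170 >1
  x=-30.170: |R|=1.00075 >1
Interval (-30.0000, 0).

z∈(-30.0000,0).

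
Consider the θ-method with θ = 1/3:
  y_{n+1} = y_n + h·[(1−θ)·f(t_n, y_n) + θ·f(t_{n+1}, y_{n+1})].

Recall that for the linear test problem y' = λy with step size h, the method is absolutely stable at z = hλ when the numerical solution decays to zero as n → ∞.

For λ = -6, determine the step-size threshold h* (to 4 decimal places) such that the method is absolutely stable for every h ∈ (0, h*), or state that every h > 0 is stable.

(-6.0000,0); λ=-6 ⇒ h* = (6)/6 = 1.0000.

Set f=λy, z=hλ:
  y_{n+1} = y_n + z·[2/3·y_n + 1/3·y_{n+1}] ⇒ (1 − 1/3z)y_{n+1} = (1 + 2/3z)y_n
  so R(z) = (1 + 2/3z)/(1 − 1/3z).

Need |R(x)|<1, x<0.
x=-1.13: |R|=0.1792
R=−1: 1+2/3x = −1+1/3x ⇒ -1/3x=2 ⇒ x=2/(-1/3)=-6.0000
Confirm numerically:
  x=-5.125: |R|=0.89231 <1
  x=-4.600: |R|=0.81579 <1
  x=-3.683: |R|=0.65330 <1
  x=-3.286: |R|=0.56825 <1
  x=-6.500: |R|=1.05263 >1
  x=-6.089: |R|=1.00979 >1
Stable set (-6.0000, 0).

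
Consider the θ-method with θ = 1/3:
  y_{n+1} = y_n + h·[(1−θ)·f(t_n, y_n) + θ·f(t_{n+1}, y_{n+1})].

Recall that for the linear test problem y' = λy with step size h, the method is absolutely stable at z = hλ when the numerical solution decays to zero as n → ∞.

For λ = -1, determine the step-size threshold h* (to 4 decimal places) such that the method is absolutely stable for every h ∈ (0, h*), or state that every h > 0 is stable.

With y'=λy (z=hλ):
  y_{n+1} = y_n + z·[2/3·y_n + 1/3·y_{n+1}] ⇒ (1 − 1/3z)y_{n+1} = (1 + 2/3z)y_n
  R(z) = (1 + 2/3z)/(1 − 1/3z).

Need |R(x)|<1, x<0.
x=-1.47: |R|=0.0134
R=−1: 1+2/3x = −1+1/3x ⇒ -1/3x=2 ⇒ x=2/(-1/3)=-6.0000
Confirm numerically:
  x=-5.836: |R|=0.98144 <1
  x=-5.380: |R|=0.92601 <1
  x=-5.172: |R|=0.89868 <1
  x=-4.865: |R|=0.85569 <1
  x=-6.472: |R|=1.04983 >1
  x=-6.091: |R|=1.01001 >1
Interval (-6.0000, 0).

(-6.0000,0); λ=-1 ⇒ h* = (6)/1 = 6.0000.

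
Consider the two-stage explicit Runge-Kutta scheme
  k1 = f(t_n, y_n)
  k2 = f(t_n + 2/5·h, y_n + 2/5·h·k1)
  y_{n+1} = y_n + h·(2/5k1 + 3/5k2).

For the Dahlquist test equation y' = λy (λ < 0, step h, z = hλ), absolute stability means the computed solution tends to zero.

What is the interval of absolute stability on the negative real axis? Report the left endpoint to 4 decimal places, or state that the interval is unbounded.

z∈(-4.1667,0).

With y'=λy (z=hλ):
  k1=λy_n ⇒ h·k1=z·y_n;  k2=λ(1+2/5z)y_n ⇒ h·k2=z(1+2/5z)y_n
  y_{n+1}/y_n = 1 + 2/5z + 3/5z(1+2/5z) = 1 + z + 6/25z²
  so R(z) = 1 + z + 6/25z².

Need |R(x)|<1, x<0.
x=-0.91: |R|=0.2887
R=1: x+6/25x²=0 ⇒ x=−25/6=-4.1667; min R=1−1/(4·6/25)=-0.0417>−1
Confirm numerically:
  x=-3.638: |R|=0.53841 <1
  x=-2.434: |R|=0.01215 <1
  x=-1.698: |R|=0.00603 <1
  x=-4.511: |R|=1.37279 >1
  x=-4.440: |R|=1.29126 >1
  x=-4.376: |R|=1.21985 >1
Stable set (-4.1667, 0).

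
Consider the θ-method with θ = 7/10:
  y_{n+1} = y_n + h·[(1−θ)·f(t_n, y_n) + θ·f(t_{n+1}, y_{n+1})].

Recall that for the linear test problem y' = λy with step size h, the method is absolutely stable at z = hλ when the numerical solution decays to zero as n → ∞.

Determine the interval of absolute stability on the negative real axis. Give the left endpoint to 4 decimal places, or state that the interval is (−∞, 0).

interval (−∞, 0).

Test eqn y'=λy, z=hλ:
  y_{n+1} = y_n + z·[3/10·y_n + 7/10·y_{n+1}] ⇒ (1 − 7/10z)y_{n+1} = (1 + 3/10z)y_n
  Hence R(z) = (1 + 3/10z)/(1 − 7/10z).

Boundary: |R(x)|=1, x<0.
x=-1.5: |R|=0.2683
x=-2: |R|=0.1667
x=-10: |R|=0.2500
x=-100: |R|=0.4085
θ=7/10≥1/2 ⇒ |1+3/10x|<|1−7/10x| ∀x<0 ⇒ interval (−∞,0).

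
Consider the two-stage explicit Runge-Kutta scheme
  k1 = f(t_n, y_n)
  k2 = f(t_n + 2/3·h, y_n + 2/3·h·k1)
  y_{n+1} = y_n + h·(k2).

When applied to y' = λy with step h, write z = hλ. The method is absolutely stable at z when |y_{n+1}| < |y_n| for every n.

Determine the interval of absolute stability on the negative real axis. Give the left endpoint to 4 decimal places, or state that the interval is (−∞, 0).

Set f=λy, z=hλ:
  k1=λy_n ⇒ h·k1=z·y_n;  k2=λ(1+2/3z)y_n ⇒ h·k2=z(1+2/3z)y_n
  y_{n+1}/y_n = 1 + z(1+2/3z) = 1 + z + 2/3z²
  R(z) = 1 + z + 2/3z².

Boundary: |R(x)|=1, x<0.
x=-0.56: |R|=0.6491
R=1: x+2/3x²=0 ⇒ x=−3/2=-1.5000; min R=1−1/(4·2/3)=0.6250>−1
Confirm numerically:
  x=-1.293: |R|=0.82157 <1
  x=-0.970: |R|=0.65727 <1
  x=-0.895: |R|=0.63902 <1
  x=-0.739: |R|=0.62508 <1
  x=-1.786: |R|=1.34053 >1
  x=-1.733: |R|=1.26919 >1
  x=-1.635: |R|=1.14715 >1
So |R|<1 on (-1.5000, 0).

z∈(-1.5000,0).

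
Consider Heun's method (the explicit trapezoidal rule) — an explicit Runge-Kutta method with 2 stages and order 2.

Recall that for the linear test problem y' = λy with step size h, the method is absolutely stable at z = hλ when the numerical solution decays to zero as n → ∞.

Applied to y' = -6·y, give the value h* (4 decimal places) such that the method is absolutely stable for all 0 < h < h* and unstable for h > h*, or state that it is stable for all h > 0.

(-2.0000,0); λ=-6 ⇒ h* = 0.3333.

Set f=λy, z=hλ:
  order 2, 2-stage ⇒ R(z)=1+z+z^2/2
  (e.g. R(-1.71)=0.75205, |R|=0.75205)

Boundary: |R(x)|=1, x<0.
x=-1.71: |R|=0.7520
|R(-1.93)|=0.9325 |R(-0.81)|=0.5181 |R(-0.64)|=0.5648
Bisect:
  x_lo=-2.6115 |R|=1.7985  x_hi=-0.0627 |R|=0.9393
  mid=-1.33707 |R|=0.55681 →hi
  mid=-1.97428 |R|=0.97461 →hi
  mid=-2.29289 |R|=1.33578 →lo
  mid=-2.13359 |R|=1.14251 →lo
  mid=-2.05393 |R|=1.05539 →lo
  mid=-2.01411 |R|=1.01421 →lo
  mid=-1.99420 |R|=0.99421 →hi
  mid=-2.00415 |R|=1.00416 →lo
  mid=-1.99917 |R|=0.99917 →hi
  mid=-2.00166 |R|=1.00166 →lo
  ...
  [-2.00011,-1.99995] ⇒ x*=-2.0000
Stable set (-2.0000, 0).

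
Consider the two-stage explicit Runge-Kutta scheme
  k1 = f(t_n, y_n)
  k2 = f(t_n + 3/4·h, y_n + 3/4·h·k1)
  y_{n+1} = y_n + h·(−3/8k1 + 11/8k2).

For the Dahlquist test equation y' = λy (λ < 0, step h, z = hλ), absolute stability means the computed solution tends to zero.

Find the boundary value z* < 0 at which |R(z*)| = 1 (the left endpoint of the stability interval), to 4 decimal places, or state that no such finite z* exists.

left endpoint -0.9697.

Test eqn y'=λy, z=hλ:
  k1=λy_n ⇒ h·k1=z·y_n;  k2=λ(1+3/4z)y_n ⇒ h·k2=z(1+3/4z)y_n
  y_{n+1}/y_n = 1 − 3/8z + 11/8z(1+3/4z) = 1 + z + 33/32z²
  R(z) = 1 + z + 33/32z².

Solve |R(x)|<1 on ℝ⁻.
x=-1.78: |R|=2.4874
R=1: x+33/32x²=0 ⇒ x=−32/33=-0.9697; min R=1−1/(4·33/32)=0.7576>−1
Confirm numerically:
  x=-0.901: |R|=0.93617 <1
  x=-0.864: |R|=0.90582 <1
  x=-0.605: |R|=0.77246 <1
  x=-0.487: |R|=0.75758 <1
  x=-1.449: |R|=1.71621 >1
  x=-1.400: |R|=1.62125 >1
Stable set (-0.9697, 0).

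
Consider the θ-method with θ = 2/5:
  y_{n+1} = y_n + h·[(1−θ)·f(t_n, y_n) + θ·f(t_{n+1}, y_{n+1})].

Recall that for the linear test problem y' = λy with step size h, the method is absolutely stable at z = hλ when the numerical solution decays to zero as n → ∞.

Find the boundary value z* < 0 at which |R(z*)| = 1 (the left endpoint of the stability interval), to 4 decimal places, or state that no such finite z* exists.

On y'=λy, z=hλ:
  y_{n+1} = y_n + z·[3/5·y_n + 2/5·y_{n+1}] ⇒ (1 − 2/5z)y_{n+1} = (1 + 3/5z)y_n
  R(z) = (1 + 3/5z)/(1 − 2/5z).

Boundary: |R(x)|=1, x<0.
x=-1.29: |R|=0.1491
R=−1: 1+3/5x = −1+2/5x ⇒ -1/5x=2 ⇒ x=2/(-1/5)=-10.0000
Confirm numerically:
  x=-9.693: |R|=0.98741 <1
  x=-8.072: |R|=0.90882 <1
  x=-6.871: |R|=0.83305 <1
  x=-10.557: |R|=1.02133 >1
  x=-10.457: |R|=1.01764 >1
  x=-10.368: |R|=1.01430 >1
So |R|<1 on (-10.0000, 0).

left endpoint -10.0000.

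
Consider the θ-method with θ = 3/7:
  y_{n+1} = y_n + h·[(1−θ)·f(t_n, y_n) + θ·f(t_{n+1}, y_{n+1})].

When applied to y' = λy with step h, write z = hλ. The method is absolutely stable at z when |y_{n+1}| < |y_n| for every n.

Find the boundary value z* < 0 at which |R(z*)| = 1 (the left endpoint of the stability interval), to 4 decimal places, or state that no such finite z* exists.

left endpoint -14.0000.

With y'=λy (z=hλ):
  y_{n+1} = y_n + z·[4/7·y_n + 3/7·y_{n+1}] ⇒ (1 − 3/7z)y_{n+1} = (1 + 4/7z)y_n
  Hence R(z) = (1 + 4/7z)/(1 − 3/7z).

Solve |R(x)|<1 on ℝ⁻.
x=-1.02: |R|=0.2903
R=−1: 1+4/7x = −1+3/7x ⇒ -1/7x=2 ⇒ x=2/(-1/7)=-14.0000
Confirm numerically:
  x=-13.497: |R|=0.98941 <1
  x=-12.945: |R|=0.97698 <1
  x=-12.881: |R|=0.97548 <1
  x=-8.651: |R|=0.83768 <1
  x=-14.447: |R|=1.00888 >1
  x=-14.169: |R|=1.00341 >1
  x=-14.107: |R|=1.00217 >1
Stable set (-14.0000, 0).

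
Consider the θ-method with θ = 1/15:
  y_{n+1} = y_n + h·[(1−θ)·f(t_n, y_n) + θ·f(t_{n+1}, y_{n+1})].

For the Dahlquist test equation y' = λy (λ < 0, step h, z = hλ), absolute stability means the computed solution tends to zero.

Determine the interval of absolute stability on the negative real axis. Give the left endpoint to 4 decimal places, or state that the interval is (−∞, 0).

With y'=λy (z=hλ):
  y_{n+1} = y_n + z·[14/15·y_n + 1/15·y_{n+1}] ⇒ (1 − 1/15z)y_{n+1} = (1 + 14/15z)y_n
  so R(z) = (1 + 14/15z)/(1 − 1/15z).

Boundary: |R(x)|=1, x<0.
x=-1.5: |R|=0.3636
R=−1: 1+14/15x = −1+1/15x ⇒ -13/15x=2 ⇒ x=2/(-13/15)=-2.3077
Confirm numerically:
  x=-2.254: |R|=0.95955 <1
  x=-2.240: |R|=0.94896 <1
  x=-1.757: |R|=0.57278 <1
  x=-1.019: |R|=0.04582 <1
  x=-2.722: |R|=1.30392 >1
  x=-2.718: |R|=1.30105 >1
  x=-2.550: |R|=1.17949 >1
Interval (-2.3077, 0).

z∈(-2.3077,0).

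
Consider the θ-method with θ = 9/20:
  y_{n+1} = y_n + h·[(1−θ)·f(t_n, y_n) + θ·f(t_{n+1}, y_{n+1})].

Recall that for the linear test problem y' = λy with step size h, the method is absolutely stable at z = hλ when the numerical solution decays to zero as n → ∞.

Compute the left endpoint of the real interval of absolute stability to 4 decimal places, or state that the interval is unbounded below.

left endpoint -20.0000.

On y'=λy, z=hλ:
  y_{n+1} = y_n + z·[11/20·y_n + 9/20·y_{n+1}] ⇒ (1 − 9/20z)y_{n+1} = (1 + 11/20z)y_n
  so R(z) = (1 + 11/20z)/(1 − 9/20z).

Boundary: |R(x)|=1, x<0.
x=-1.13: |R|=0.2509
R=−1: 1+11/20x = −1+9/20x ⇒ -1/10x=2 ⇒ x=2/(-1/10)=-20.0000
Confirm numerically:
  x=-18.147: |R|=0.97978 <1
  x=-17.594: |R|=0.97302 <1
  x=-11.913: |R|=0.87286 <1
  x=-20.564: |R|=1.00550 >1
  x=-20.275: |R|=1.00272 >1
Stable set (-20.0000, 0).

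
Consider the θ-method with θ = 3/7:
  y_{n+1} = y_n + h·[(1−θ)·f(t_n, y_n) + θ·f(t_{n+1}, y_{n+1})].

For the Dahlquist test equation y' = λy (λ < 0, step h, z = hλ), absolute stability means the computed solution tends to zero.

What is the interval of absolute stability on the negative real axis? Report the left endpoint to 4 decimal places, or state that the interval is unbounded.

(-14.0000, 0).

With y'=λy (z=hλ):
  y_{n+1} = y_n + z·[4/7·y_n + 3/7·y_{n+1}] ⇒ (1 − 3/7z)y_{n+1} = (1 + 4/7z)y_n
  so R(z) = (1 + 4/7z)/(1 − 3/7z).

Solve |R(x)|<1 on ℝ⁻.
x=-0.83: |R|=0.3878
R=−1: 1+4/7x = −1+3/7x ⇒ -1/7x=2 ⇒ x=2/(-1/7)=-14.0000
Confirm numerically:
  x=-13.312: |R|=0.98534 <1
  x=-6.241: |R|=0.69836 <1
  x=-5.786: |R|=0.66278 <1
  x=-14.484: |R|=1.00959 >1
  x=-14.351: |R|=1.00701 >1
  x=-14.207: |R|=1.00417 >1
Stable set (-14.0000, 0).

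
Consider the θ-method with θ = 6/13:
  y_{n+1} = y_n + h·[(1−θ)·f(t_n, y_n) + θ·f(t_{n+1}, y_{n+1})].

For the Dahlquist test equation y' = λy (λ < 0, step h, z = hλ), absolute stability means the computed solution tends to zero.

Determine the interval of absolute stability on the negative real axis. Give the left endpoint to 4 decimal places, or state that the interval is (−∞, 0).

(-26.0000, 0).

Set f=λy, z=hλ:
  y_{n+1} = y_n + z·[7/13·y_n + 6/13·y_{n+1}] ⇒ (1 − 6/13z)y_{n+1} = (1 + 7/13z)y_n
  ⇒ R(z) = (1 + 7/13z)/(1 − 6/13z).

Need |R(x)|<1, x<0.
x=-1.05: |R|=0.2927
R=−1: 1+7/13x = −1+6/13x ⇒ -1/13x=2 ⇒ x=2/(-1/13)=-26.0000
Confirm numerically:
  x=-20.036: |R|=0.95523 <1
  x=-16.513: |R|=0.91535 <1
  x=-13.457: |R|=0.86620 <1
  x=-26.421: |R|=1.00245 >1
  x=-26.404: |R|=1.00236 >1
  x=-26.082: |R|=1.00048 >1
Interval (-26.0000, 0).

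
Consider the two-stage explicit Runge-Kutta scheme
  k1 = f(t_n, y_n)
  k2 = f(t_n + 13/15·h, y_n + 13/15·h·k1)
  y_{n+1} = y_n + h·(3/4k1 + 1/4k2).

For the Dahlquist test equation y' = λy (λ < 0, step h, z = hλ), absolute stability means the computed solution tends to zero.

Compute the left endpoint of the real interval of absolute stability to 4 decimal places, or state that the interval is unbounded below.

z* = -4.6154.

On y'=λy, z=hλ:
  k1=λy_n ⇒ h·k1=z·y_n;  k2=λ(1+13/15z)y_n ⇒ h·k2=z(1+13/15z)y_n
  y_{n+1}/y_n = 1 + 3/4z + 1/4z(1+13/15z) = 1 + z + 13/60z²
  Hence R(z) = 1 + z + 13/60z².

Need |R(x)|<1, x<0.
x=-1.53: |R|=0.0228
R=1: x+13/60x²=0 ⇒ x=−60/13=-4.6154; min R=1−1/(4·13/60)=-0.1538>−1
Confirm numerically:
  x=-3.169: |R|=0.00689 <1
  x=-2.788: |R|=0.10386 <1
  x=-2.446: |R|=0.14970 <1
  x=-2.434: |R|=0.15039 <1
  x=-5.149: |R|=1.59531 >1
  x=-5.106: |R|=1.54277 >1
Stable set (-4.6154, 0).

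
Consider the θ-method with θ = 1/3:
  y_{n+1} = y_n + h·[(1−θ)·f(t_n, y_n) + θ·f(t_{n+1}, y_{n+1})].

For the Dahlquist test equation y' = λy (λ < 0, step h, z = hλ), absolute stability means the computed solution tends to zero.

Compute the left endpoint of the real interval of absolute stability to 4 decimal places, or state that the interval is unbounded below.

On y'=λy, z=hλ:
  y_{n+1} = y_n + z·[2/3·y_n + 1/3·y_{n+1}] ⇒ (1 − 1/3z)y_{n+1} = (1 + 2/3z)y_n
  R(z) = (1 + 2/3z)/(1 − 1/3z).

Find x<0 with |R(x)|<1.
x=-1.03: |R|=0.2333
R=−1: 1+2/3x = −1+1/3x ⇒ -1/3x=2 ⇒ x=2/(-1/3)=-6.0000
Confirm numerically:
  x=-5.560: |R|=0.94860 <1
  x=-5.114: |R|=0.89081 <1
  x=-4.457: |R|=0.79308 <1
  x=-6.523: |R|=1.05492 >1
  x=-6.410: |R|=1.04357 >1
Interval (-6.0000, 0).

left endpoint -6.0000.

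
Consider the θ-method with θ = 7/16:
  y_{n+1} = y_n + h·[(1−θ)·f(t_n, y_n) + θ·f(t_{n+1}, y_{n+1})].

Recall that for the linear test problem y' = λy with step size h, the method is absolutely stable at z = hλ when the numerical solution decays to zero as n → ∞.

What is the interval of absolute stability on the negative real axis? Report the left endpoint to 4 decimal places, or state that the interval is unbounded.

z∈(-16.0000,0).

Test eqn y'=λy, z=hλ:
  y_{n+1} = y_n + z·[9/16·y_n + 7/16·y_{n+1}] ⇒ (1 − 7/16z)y_{n+1} = (1 + 9/16z)y_n
  so R(z) = (1 + 9/16z)/(1 − 7/16z).

Solve |R(x)|<1 on ℝ⁻.
x=-0.32: |R|=0.7193
R=−1: 1+9/16x = −1+7/16x ⇒ -1/8x=2 ⇒ x=2/(-1/8)=-16.0000
Confirm numerically:
  x=-14.927: |R|=0.98219 <1
  x=-12.782: |R|=0.93898 <1
  x=-11.913: |R|=0.91776 <1
  x=-16.395: |R|=1.00604 >1
  x=-16.303: |R|=1.00466 >1
  x=-16.259: |R|=1.00399 >1
Stable set (-16.0000, 0).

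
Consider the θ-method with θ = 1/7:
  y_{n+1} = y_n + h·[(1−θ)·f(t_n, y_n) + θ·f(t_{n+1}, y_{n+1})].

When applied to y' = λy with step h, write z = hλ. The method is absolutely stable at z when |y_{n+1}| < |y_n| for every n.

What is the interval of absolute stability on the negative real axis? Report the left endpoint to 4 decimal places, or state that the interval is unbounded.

(-2.8000, 0).

Set f=λy, z=hλ:
  y_{n+1} = y_n + z·[6/7·y_n + 1/7·y_{n+1}] ⇒ (1 − 1/7z)y_{n+1} = (1 + 6/7z)y_n
  ⇒ R(z) = (1 + 6/7z)/(1 − 1/7z).

Need |R(x)|<1, x<0.
x=-0.96: |R|=0.1558
R=−1: 1+6/7x = −1+1/7x ⇒ -5/7x=2 ⇒ x=2/(-5/7)=-2.8000
Confirm numerically:
  x=-2.470: |R|=0.82577 <1
  x=-2.242: |R|=0.69812 <1
  x=-2.024: |R|=0.57004 <1
  x=-1.361: |R|=0.13946 <1
  x=-3.136: |R|=1.16575 >1
  x=-2.886: |R|=1.04350 >1
Interval (-2.8000, 0).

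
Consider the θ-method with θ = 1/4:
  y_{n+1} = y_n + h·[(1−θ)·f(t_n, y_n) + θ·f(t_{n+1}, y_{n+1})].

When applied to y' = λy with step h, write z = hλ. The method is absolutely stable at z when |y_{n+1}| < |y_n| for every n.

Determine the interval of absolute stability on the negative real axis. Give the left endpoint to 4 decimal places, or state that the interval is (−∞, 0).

(-4.0000, 0).

On y'=λy, z=hλ:
  y_{n+1} = y_n + z·[3/4·y_n + 1/4·y_{n+1}] ⇒ (1 − 1/4z)y_{n+1} = (1 + 3/4z)y_n
  Hence R(z) = (1 + 3/4z)/(1 − 1/4z).

Need |R(x)|<1, x<0.
x=-1.6: |R|=0.1429
R=−1: 1+3/4x = −1+1/4x ⇒ -1/2x=2 ⇒ x=2/(-1/2)=-4.0000
Confirm numerically:
  x=-3.935: |R|=0.98362 <1
  x=-3.129: |R|=0.75565 <1
  x=-1.900: |R|=0.28814 <1
  x=-4.342: |R|=1.08199 >1
  x=-4.081: |R|=1.02005 >1
Stable set (-4.0000, 0).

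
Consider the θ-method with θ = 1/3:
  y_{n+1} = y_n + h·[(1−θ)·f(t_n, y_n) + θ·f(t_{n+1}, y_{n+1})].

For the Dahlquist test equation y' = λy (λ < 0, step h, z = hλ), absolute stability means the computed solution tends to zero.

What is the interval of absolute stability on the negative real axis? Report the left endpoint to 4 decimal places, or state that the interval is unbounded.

(-6.0000, 0).

On y'=λy, z=hλ:
  y_{n+1} = y_n + z·[2/3·y_n + 1/3·y_{n+1}] ⇒ (1 − 1/3z)y_{n+1} = (1 + 2/3z)y_n
  so R(z) = (1 + 2/3z)/(1 − 1/3z).

Boundary: |R(x)|=1, x<0.
x=-0.43: |R|=0.6239
R=−1: 1+2/3x = −1+1/3x ⇒ -1/3x=2 ⇒ x=2/(-1/3)=-6.0000
Confirm numerically:
  x=-5.941: |R|=0.99340 <1
  x=-5.888: |R|=0.98740 <1
  x=-5.083: |R|=0.88655 <1
  x=-2.705: |R|=0.42244 <1
  x=-6.391: |R|=1.04164 >1
  x=-6.096: |R|=1.01055 >1
So |R|<1 on (-6.0000, 0).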